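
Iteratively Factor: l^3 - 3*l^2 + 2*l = (l - 1)*(l^2 - 2*l) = (l - 2)*(l - 1)*(l)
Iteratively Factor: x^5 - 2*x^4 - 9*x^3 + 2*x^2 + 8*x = (x - 1)*(x^4 - x^3 - 10*x^2 - 8*x) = x*(x - 1)*(x^3 - x^2 - 10*x - 8) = x*(x - 1)*(x + 2)*(x^2 - 3*x - 4) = x*(x - 1)*(x + 1)*(x + 2)*(x - 4)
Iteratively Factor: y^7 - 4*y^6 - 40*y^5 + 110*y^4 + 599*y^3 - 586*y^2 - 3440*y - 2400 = (y - 5)*(y^6 + y^5 - 35*y^4 - 65*y^3 + 274*y^2 + 784*y + 480) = (y - 5)*(y - 4)*(y^5 + 5*y^4 - 15*y^3 - 125*y^2 - 226*y - 120) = (y - 5)*(y - 4)*(y + 2)*(y^4 + 3*y^3 - 21*y^2 - 83*y - 60) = (y - 5)*(y - 4)*(y + 2)*(y + 3)*(y^3 - 21*y - 20) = (y - 5)^2*(y - 4)*(y + 2)*(y + 3)*(y^2 + 5*y + 4) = (y - 5)^2*(y - 4)*(y + 1)*(y + 2)*(y + 3)*(y + 4)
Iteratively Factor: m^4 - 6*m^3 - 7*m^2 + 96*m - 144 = (m - 4)*(m^3 - 2*m^2 - 15*m + 36) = (m - 4)*(m - 3)*(m^2 + m - 12) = (m - 4)*(m - 3)^2*(m + 4)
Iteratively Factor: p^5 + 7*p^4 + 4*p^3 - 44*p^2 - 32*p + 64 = (p + 4)*(p^4 + 3*p^3 - 8*p^2 - 12*p + 16) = (p + 4)^2*(p^3 - p^2 - 4*p + 4) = (p - 2)*(p + 4)^2*(p^2 + p - 2) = (p - 2)*(p + 2)*(p + 4)^2*(p - 1)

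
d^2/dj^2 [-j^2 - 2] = -2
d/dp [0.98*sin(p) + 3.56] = 0.98*cos(p)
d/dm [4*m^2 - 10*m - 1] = 8*m - 10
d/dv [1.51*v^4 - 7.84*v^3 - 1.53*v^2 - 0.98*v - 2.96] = 6.04*v^3 - 23.52*v^2 - 3.06*v - 0.98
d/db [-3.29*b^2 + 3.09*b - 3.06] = 3.09 - 6.58*b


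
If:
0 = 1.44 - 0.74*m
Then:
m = 1.95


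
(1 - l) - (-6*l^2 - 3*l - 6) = 6*l^2 + 2*l + 7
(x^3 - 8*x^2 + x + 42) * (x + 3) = x^4 - 5*x^3 - 23*x^2 + 45*x + 126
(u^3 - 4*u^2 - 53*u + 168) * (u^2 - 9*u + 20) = u^5 - 13*u^4 + 3*u^3 + 565*u^2 - 2572*u + 3360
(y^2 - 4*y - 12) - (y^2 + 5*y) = -9*y - 12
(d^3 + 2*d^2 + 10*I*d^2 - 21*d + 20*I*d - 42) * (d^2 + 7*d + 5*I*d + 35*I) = d^5 + 9*d^4 + 15*I*d^4 - 57*d^3 + 135*I*d^3 - 639*d^2 + 105*I*d^2 - 994*d - 945*I*d - 1470*I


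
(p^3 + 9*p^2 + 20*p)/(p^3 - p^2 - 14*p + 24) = p*(p + 5)/(p^2 - 5*p + 6)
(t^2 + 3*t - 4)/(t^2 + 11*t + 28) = (t - 1)/(t + 7)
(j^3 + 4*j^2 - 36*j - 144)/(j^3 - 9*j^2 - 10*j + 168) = (j + 6)/(j - 7)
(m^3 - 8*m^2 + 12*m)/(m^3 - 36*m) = (m - 2)/(m + 6)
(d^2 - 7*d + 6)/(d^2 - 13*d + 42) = (d - 1)/(d - 7)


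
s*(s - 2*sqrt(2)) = s^2 - 2*sqrt(2)*s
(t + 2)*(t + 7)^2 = t^3 + 16*t^2 + 77*t + 98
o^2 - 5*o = o*(o - 5)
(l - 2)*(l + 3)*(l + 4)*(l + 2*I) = l^4 + 5*l^3 + 2*I*l^3 - 2*l^2 + 10*I*l^2 - 24*l - 4*I*l - 48*I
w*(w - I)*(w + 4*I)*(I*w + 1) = I*w^4 - 2*w^3 + 7*I*w^2 + 4*w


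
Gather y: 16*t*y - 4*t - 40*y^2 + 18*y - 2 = -4*t - 40*y^2 + y*(16*t + 18) - 2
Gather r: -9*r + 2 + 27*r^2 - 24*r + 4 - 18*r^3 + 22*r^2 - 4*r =-18*r^3 + 49*r^2 - 37*r + 6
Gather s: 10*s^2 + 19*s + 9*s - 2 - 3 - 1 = 10*s^2 + 28*s - 6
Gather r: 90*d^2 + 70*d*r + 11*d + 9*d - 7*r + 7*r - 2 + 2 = 90*d^2 + 70*d*r + 20*d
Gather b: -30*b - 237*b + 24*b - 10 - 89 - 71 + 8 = -243*b - 162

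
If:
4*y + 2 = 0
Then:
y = -1/2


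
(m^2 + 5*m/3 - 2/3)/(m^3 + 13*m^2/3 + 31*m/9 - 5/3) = 3*(m + 2)/(3*m^2 + 14*m + 15)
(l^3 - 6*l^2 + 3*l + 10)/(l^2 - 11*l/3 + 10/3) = 3*(l^2 - 4*l - 5)/(3*l - 5)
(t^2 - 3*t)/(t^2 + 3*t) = (t - 3)/(t + 3)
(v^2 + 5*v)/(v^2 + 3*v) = (v + 5)/(v + 3)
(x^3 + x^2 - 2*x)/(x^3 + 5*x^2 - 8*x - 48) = x*(x^2 + x - 2)/(x^3 + 5*x^2 - 8*x - 48)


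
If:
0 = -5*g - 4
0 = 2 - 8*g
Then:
No Solution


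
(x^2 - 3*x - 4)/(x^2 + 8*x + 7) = (x - 4)/(x + 7)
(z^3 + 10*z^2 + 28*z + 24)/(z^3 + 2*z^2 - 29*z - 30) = (z^2 + 4*z + 4)/(z^2 - 4*z - 5)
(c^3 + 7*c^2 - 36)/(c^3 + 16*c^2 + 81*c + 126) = (c - 2)/(c + 7)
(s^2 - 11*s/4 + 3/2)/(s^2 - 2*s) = (s - 3/4)/s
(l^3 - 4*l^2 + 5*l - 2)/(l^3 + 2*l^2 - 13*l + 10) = (l - 1)/(l + 5)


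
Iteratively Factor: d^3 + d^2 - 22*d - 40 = (d - 5)*(d^2 + 6*d + 8) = (d - 5)*(d + 2)*(d + 4)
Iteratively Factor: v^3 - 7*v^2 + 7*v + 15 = (v + 1)*(v^2 - 8*v + 15) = (v - 5)*(v + 1)*(v - 3)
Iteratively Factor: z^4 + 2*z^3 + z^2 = (z)*(z^3 + 2*z^2 + z) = z*(z + 1)*(z^2 + z) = z*(z + 1)^2*(z)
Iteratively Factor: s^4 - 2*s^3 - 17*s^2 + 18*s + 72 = (s + 2)*(s^3 - 4*s^2 - 9*s + 36) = (s + 2)*(s + 3)*(s^2 - 7*s + 12) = (s - 4)*(s + 2)*(s + 3)*(s - 3)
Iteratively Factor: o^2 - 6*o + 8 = (o - 4)*(o - 2)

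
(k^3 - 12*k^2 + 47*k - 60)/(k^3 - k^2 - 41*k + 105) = (k - 4)/(k + 7)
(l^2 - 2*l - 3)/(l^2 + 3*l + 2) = (l - 3)/(l + 2)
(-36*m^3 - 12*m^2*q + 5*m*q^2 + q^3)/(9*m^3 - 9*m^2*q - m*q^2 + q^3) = (12*m^2 + 8*m*q + q^2)/(-3*m^2 + 2*m*q + q^2)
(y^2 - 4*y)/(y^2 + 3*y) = (y - 4)/(y + 3)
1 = 1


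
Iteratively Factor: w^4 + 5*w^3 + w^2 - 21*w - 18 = (w - 2)*(w^3 + 7*w^2 + 15*w + 9) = (w - 2)*(w + 3)*(w^2 + 4*w + 3) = (w - 2)*(w + 1)*(w + 3)*(w + 3)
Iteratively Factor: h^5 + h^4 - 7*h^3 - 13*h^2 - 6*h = (h - 3)*(h^4 + 4*h^3 + 5*h^2 + 2*h) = (h - 3)*(h + 1)*(h^3 + 3*h^2 + 2*h) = (h - 3)*(h + 1)*(h + 2)*(h^2 + h) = h*(h - 3)*(h + 1)*(h + 2)*(h + 1)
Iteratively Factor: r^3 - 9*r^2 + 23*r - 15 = (r - 3)*(r^2 - 6*r + 5) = (r - 5)*(r - 3)*(r - 1)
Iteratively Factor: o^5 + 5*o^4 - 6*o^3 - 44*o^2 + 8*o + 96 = (o + 4)*(o^4 + o^3 - 10*o^2 - 4*o + 24) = (o + 2)*(o + 4)*(o^3 - o^2 - 8*o + 12) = (o - 2)*(o + 2)*(o + 4)*(o^2 + o - 6) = (o - 2)*(o + 2)*(o + 3)*(o + 4)*(o - 2)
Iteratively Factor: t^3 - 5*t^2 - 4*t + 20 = (t - 2)*(t^2 - 3*t - 10) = (t - 2)*(t + 2)*(t - 5)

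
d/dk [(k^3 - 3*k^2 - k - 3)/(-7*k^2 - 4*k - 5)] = (-7*k^4 - 8*k^3 - 10*k^2 - 12*k - 7)/(49*k^4 + 56*k^3 + 86*k^2 + 40*k + 25)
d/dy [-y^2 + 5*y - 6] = 5 - 2*y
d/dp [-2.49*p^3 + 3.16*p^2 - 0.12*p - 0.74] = -7.47*p^2 + 6.32*p - 0.12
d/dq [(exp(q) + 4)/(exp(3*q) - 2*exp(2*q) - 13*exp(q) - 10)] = ((exp(q) + 4)*(-3*exp(2*q) + 4*exp(q) + 13) + exp(3*q) - 2*exp(2*q) - 13*exp(q) - 10)*exp(q)/(-exp(3*q) + 2*exp(2*q) + 13*exp(q) + 10)^2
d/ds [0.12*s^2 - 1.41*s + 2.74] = 0.24*s - 1.41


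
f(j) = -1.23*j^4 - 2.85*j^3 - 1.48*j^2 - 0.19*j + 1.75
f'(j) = -4.92*j^3 - 8.55*j^2 - 2.96*j - 0.19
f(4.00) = -519.97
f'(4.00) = -463.71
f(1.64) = -24.01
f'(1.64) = -49.74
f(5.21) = -1348.73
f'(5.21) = -943.48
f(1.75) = -29.93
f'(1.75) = -57.92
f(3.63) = -368.33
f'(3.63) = -358.93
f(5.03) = -1186.72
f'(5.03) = -857.54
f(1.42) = -14.67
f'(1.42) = -35.72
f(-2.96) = -31.16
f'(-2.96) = 61.26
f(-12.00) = -20789.57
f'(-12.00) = 7305.89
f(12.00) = -30643.73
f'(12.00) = -9768.67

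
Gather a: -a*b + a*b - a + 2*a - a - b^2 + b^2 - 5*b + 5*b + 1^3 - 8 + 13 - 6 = 0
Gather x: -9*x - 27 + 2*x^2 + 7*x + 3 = 2*x^2 - 2*x - 24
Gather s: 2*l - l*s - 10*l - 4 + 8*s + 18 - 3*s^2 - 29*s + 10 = -8*l - 3*s^2 + s*(-l - 21) + 24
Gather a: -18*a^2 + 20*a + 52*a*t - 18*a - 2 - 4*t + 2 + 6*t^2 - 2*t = -18*a^2 + a*(52*t + 2) + 6*t^2 - 6*t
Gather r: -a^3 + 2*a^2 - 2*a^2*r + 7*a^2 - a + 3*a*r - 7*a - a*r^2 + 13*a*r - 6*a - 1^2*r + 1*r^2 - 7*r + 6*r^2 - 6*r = -a^3 + 9*a^2 - 14*a + r^2*(7 - a) + r*(-2*a^2 + 16*a - 14)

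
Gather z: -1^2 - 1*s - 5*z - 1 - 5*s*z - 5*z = -s + z*(-5*s - 10) - 2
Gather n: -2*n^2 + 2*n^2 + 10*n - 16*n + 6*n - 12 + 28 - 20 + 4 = 0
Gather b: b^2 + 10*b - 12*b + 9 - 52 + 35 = b^2 - 2*b - 8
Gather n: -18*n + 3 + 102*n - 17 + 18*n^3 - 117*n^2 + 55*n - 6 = 18*n^3 - 117*n^2 + 139*n - 20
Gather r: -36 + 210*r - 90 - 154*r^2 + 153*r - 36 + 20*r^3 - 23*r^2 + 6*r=20*r^3 - 177*r^2 + 369*r - 162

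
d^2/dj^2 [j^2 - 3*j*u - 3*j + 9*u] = 2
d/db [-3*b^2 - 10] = -6*b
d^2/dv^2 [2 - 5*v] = 0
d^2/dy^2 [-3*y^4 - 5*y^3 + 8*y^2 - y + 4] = -36*y^2 - 30*y + 16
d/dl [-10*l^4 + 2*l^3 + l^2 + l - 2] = -40*l^3 + 6*l^2 + 2*l + 1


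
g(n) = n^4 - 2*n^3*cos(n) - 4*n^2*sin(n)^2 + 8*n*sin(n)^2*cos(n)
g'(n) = 2*n^3*sin(n) + 4*n^3 - 8*n^2*sin(n)*cos(n) - 6*n^2*cos(n) - 8*n*sin(n)^3 - 8*n*sin(n)^2 + 16*n*sin(n)*cos(n)^2 + 8*sin(n)^2*cos(n)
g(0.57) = 0.53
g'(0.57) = 1.52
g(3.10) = 151.77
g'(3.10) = 184.45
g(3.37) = 199.86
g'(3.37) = 169.04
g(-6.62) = 2443.61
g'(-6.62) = -1071.65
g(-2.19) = 4.83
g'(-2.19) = -17.65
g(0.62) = 0.60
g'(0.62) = 1.27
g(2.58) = 60.87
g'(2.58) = 149.65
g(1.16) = -0.85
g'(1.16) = -7.61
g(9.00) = 7823.26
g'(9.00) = 4233.76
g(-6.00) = 1695.95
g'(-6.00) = -1288.71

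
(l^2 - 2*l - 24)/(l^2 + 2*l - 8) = (l - 6)/(l - 2)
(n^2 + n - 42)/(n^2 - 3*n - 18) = (n + 7)/(n + 3)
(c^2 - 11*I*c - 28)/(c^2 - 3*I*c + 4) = (c - 7*I)/(c + I)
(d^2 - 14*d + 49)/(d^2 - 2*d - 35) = (d - 7)/(d + 5)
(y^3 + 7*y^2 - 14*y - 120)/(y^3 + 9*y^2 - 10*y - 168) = (y + 5)/(y + 7)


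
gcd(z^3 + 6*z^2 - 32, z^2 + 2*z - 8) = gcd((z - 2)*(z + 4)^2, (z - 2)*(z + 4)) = z^2 + 2*z - 8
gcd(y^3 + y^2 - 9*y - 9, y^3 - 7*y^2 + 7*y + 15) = y^2 - 2*y - 3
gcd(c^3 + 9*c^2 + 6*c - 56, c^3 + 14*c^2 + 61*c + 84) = c^2 + 11*c + 28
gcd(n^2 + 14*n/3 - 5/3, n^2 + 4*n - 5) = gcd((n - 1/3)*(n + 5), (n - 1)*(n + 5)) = n + 5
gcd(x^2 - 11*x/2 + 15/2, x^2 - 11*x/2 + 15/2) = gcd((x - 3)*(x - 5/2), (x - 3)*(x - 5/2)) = x^2 - 11*x/2 + 15/2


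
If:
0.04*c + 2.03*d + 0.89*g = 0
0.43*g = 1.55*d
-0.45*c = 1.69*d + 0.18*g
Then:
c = 0.00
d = 0.00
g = 0.00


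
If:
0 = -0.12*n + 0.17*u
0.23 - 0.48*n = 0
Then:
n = 0.48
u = 0.34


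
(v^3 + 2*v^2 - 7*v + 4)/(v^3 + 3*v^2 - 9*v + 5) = (v + 4)/(v + 5)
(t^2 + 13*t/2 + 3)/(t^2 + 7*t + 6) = (t + 1/2)/(t + 1)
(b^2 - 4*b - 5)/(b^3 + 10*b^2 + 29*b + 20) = (b - 5)/(b^2 + 9*b + 20)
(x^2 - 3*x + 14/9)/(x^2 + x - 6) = (x^2 - 3*x + 14/9)/(x^2 + x - 6)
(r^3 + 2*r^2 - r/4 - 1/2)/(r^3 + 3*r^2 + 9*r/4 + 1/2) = (2*r - 1)/(2*r + 1)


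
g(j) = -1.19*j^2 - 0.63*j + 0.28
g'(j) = -2.38*j - 0.63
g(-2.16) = -3.91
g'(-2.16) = 4.51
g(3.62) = -17.59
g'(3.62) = -9.25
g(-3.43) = -11.56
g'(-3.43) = 7.53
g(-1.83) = -2.55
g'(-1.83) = 3.73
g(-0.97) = -0.23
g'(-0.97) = 1.68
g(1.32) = -2.63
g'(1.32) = -3.77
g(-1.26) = -0.82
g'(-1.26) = 2.37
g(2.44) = -8.34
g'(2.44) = -6.44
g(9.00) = -101.78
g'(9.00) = -22.05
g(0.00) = 0.28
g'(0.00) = -0.63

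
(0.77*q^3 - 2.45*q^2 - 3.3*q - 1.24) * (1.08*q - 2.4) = 0.8316*q^4 - 4.494*q^3 + 2.316*q^2 + 6.5808*q + 2.976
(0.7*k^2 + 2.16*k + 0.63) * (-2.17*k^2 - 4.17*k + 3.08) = -1.519*k^4 - 7.6062*k^3 - 8.2183*k^2 + 4.0257*k + 1.9404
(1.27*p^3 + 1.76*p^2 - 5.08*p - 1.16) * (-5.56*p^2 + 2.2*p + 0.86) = -7.0612*p^5 - 6.9916*p^4 + 33.209*p^3 - 3.2128*p^2 - 6.9208*p - 0.9976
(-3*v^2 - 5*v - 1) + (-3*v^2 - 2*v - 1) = -6*v^2 - 7*v - 2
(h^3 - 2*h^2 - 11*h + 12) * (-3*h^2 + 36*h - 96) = -3*h^5 + 42*h^4 - 135*h^3 - 240*h^2 + 1488*h - 1152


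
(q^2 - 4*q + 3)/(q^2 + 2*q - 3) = (q - 3)/(q + 3)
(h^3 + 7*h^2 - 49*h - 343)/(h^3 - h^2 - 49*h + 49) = (h + 7)/(h - 1)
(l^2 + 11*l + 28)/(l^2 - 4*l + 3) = (l^2 + 11*l + 28)/(l^2 - 4*l + 3)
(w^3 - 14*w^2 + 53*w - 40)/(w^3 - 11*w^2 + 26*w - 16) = (w - 5)/(w - 2)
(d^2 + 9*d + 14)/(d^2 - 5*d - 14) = (d + 7)/(d - 7)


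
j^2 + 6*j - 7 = (j - 1)*(j + 7)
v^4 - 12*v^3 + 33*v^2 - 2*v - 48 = (v - 8)*(v - 3)*(v - 2)*(v + 1)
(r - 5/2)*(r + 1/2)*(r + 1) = r^3 - r^2 - 13*r/4 - 5/4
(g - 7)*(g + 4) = g^2 - 3*g - 28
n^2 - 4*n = n*(n - 4)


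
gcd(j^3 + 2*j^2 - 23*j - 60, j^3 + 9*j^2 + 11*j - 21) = j + 3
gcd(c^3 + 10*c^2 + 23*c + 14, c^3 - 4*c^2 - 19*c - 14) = c^2 + 3*c + 2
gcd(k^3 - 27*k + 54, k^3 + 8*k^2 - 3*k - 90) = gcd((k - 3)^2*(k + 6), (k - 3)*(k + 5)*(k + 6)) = k^2 + 3*k - 18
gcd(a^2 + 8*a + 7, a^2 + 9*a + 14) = a + 7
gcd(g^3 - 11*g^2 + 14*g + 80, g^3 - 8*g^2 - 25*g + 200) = g^2 - 13*g + 40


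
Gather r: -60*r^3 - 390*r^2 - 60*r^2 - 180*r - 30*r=-60*r^3 - 450*r^2 - 210*r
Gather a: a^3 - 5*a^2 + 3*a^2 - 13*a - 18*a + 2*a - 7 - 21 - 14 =a^3 - 2*a^2 - 29*a - 42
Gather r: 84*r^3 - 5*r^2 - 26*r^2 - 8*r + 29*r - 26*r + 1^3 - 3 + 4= 84*r^3 - 31*r^2 - 5*r + 2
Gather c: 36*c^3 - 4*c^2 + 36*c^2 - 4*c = 36*c^3 + 32*c^2 - 4*c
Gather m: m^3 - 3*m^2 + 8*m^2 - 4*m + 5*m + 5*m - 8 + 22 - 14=m^3 + 5*m^2 + 6*m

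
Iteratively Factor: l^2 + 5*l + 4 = (l + 1)*(l + 4)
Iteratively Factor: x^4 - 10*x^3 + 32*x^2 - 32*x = (x)*(x^3 - 10*x^2 + 32*x - 32) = x*(x - 4)*(x^2 - 6*x + 8) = x*(x - 4)*(x - 2)*(x - 4)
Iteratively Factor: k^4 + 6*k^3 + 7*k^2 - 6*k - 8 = (k - 1)*(k^3 + 7*k^2 + 14*k + 8) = (k - 1)*(k + 4)*(k^2 + 3*k + 2) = (k - 1)*(k + 1)*(k + 4)*(k + 2)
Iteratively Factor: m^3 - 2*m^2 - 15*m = (m - 5)*(m^2 + 3*m) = m*(m - 5)*(m + 3)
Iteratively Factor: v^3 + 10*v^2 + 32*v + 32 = (v + 4)*(v^2 + 6*v + 8) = (v + 2)*(v + 4)*(v + 4)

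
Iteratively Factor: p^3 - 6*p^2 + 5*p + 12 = (p - 4)*(p^2 - 2*p - 3) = (p - 4)*(p - 3)*(p + 1)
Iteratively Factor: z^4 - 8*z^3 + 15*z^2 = (z)*(z^3 - 8*z^2 + 15*z) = z*(z - 5)*(z^2 - 3*z) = z*(z - 5)*(z - 3)*(z)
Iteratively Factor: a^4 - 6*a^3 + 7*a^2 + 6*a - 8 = (a - 4)*(a^3 - 2*a^2 - a + 2) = (a - 4)*(a - 2)*(a^2 - 1) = (a - 4)*(a - 2)*(a - 1)*(a + 1)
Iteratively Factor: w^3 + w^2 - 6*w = (w + 3)*(w^2 - 2*w) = (w - 2)*(w + 3)*(w)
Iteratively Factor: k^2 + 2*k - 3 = (k - 1)*(k + 3)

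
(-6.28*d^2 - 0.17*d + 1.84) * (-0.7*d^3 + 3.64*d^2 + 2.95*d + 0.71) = 4.396*d^5 - 22.7402*d^4 - 20.4328*d^3 + 1.7373*d^2 + 5.3073*d + 1.3064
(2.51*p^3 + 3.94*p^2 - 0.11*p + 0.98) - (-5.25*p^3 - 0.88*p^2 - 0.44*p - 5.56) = 7.76*p^3 + 4.82*p^2 + 0.33*p + 6.54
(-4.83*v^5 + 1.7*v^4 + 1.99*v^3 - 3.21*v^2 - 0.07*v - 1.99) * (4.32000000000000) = -20.8656*v^5 + 7.344*v^4 + 8.5968*v^3 - 13.8672*v^2 - 0.3024*v - 8.5968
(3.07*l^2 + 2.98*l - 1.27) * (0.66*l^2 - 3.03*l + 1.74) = 2.0262*l^4 - 7.3353*l^3 - 4.5258*l^2 + 9.0333*l - 2.2098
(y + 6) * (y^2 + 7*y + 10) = y^3 + 13*y^2 + 52*y + 60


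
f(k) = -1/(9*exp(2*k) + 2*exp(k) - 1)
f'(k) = -(-18*exp(2*k) - 2*exp(k))/(9*exp(2*k) + 2*exp(k) - 1)^2 = (18*exp(k) + 2)*exp(k)/(9*exp(2*k) + 2*exp(k) - 1)^2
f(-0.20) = -0.15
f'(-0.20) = 0.31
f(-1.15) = -1.87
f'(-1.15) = 8.50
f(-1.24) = -3.01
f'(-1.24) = 18.87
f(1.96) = -0.00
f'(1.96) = 0.00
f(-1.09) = -1.45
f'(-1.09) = 5.69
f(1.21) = -0.01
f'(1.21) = 0.02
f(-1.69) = 3.08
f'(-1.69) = 9.32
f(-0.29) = -0.18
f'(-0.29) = 0.38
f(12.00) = 0.00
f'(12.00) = 0.00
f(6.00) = 0.00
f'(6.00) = 0.00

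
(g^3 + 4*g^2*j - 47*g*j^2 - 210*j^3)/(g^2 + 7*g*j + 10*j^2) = (g^2 - g*j - 42*j^2)/(g + 2*j)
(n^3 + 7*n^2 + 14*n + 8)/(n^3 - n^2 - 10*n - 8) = (n + 4)/(n - 4)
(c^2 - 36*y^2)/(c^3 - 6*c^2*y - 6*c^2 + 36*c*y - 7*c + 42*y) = (c + 6*y)/(c^2 - 6*c - 7)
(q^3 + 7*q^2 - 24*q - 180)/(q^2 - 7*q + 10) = (q^2 + 12*q + 36)/(q - 2)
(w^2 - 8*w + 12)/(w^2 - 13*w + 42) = (w - 2)/(w - 7)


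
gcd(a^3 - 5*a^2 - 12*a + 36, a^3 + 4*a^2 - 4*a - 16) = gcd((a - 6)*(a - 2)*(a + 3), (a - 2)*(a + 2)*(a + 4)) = a - 2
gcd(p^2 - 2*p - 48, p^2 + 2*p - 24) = p + 6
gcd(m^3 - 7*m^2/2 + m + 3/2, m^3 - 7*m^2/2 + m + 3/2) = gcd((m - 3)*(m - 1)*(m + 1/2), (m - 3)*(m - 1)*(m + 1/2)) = m^3 - 7*m^2/2 + m + 3/2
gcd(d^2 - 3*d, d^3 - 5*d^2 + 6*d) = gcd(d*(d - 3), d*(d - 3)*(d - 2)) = d^2 - 3*d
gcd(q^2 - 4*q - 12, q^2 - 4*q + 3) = 1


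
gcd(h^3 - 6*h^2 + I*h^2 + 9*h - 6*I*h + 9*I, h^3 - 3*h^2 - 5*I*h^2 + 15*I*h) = h - 3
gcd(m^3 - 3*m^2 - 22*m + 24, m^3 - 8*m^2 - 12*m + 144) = m^2 - 2*m - 24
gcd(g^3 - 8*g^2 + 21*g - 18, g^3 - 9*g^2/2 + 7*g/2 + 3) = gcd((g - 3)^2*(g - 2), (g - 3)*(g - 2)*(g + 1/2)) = g^2 - 5*g + 6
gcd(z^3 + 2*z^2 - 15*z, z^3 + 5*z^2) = z^2 + 5*z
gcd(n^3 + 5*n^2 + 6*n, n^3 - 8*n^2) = n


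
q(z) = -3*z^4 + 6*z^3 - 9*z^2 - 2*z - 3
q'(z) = -12*z^3 + 18*z^2 - 18*z - 2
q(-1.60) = -67.08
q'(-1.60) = 122.03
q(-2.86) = -411.98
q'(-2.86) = 477.44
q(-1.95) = -121.19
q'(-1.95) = 190.52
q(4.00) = -539.00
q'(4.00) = -554.00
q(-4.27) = -1623.00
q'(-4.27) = 1337.31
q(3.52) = -320.43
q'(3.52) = -365.70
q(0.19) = -3.67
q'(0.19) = -4.85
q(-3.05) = -510.47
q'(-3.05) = 560.82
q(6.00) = -2931.00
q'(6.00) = -2054.00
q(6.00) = -2931.00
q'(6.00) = -2054.00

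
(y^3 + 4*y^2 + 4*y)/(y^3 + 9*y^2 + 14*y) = (y + 2)/(y + 7)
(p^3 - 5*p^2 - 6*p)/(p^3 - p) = (p - 6)/(p - 1)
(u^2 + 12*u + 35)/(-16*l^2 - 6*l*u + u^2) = (u^2 + 12*u + 35)/(-16*l^2 - 6*l*u + u^2)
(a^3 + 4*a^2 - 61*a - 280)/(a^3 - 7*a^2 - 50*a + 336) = (a + 5)/(a - 6)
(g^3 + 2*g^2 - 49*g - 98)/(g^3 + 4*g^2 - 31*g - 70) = (g - 7)/(g - 5)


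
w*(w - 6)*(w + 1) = w^3 - 5*w^2 - 6*w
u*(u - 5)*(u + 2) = u^3 - 3*u^2 - 10*u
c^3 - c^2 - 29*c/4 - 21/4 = (c - 7/2)*(c + 1)*(c + 3/2)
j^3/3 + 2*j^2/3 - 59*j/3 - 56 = (j/3 + 1)*(j - 8)*(j + 7)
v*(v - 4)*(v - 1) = v^3 - 5*v^2 + 4*v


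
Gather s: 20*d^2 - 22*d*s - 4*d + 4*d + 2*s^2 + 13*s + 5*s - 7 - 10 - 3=20*d^2 + 2*s^2 + s*(18 - 22*d) - 20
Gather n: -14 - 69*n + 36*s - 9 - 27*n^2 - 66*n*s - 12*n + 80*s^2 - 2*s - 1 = -27*n^2 + n*(-66*s - 81) + 80*s^2 + 34*s - 24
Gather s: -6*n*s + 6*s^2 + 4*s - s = 6*s^2 + s*(3 - 6*n)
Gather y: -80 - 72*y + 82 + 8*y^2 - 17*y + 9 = 8*y^2 - 89*y + 11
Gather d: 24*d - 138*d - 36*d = -150*d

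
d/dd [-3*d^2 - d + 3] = -6*d - 1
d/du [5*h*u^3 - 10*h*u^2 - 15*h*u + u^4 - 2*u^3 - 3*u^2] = 15*h*u^2 - 20*h*u - 15*h + 4*u^3 - 6*u^2 - 6*u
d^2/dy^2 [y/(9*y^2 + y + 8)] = 2*(y*(18*y + 1)^2 - (27*y + 1)*(9*y^2 + y + 8))/(9*y^2 + y + 8)^3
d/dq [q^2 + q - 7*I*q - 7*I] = 2*q + 1 - 7*I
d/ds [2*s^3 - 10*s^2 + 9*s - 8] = 6*s^2 - 20*s + 9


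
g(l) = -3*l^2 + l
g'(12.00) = -71.00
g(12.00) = -420.00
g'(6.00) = -35.00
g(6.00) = -102.00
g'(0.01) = 0.94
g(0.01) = 0.01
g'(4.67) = -27.02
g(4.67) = -60.76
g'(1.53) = -8.18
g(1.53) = -5.49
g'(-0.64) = 4.84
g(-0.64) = -1.87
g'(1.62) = -8.72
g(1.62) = -6.25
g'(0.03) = 0.82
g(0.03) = 0.03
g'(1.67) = -9.02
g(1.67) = -6.70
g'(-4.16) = 25.96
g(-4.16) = -56.08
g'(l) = 1 - 6*l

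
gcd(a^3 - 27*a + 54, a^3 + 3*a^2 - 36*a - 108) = a + 6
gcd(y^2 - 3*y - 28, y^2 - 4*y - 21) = y - 7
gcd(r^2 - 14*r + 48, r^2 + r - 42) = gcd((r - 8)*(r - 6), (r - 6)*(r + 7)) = r - 6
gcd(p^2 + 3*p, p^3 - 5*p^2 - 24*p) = p^2 + 3*p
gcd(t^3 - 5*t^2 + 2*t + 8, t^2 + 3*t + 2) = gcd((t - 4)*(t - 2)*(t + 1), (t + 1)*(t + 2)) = t + 1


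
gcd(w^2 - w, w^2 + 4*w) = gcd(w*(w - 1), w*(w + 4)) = w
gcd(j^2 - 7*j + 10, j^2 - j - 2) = j - 2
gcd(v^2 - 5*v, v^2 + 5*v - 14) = 1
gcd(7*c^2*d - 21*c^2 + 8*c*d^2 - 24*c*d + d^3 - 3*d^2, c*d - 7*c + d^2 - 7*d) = c + d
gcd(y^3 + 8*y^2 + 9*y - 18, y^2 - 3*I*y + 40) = 1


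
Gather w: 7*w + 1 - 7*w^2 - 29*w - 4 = -7*w^2 - 22*w - 3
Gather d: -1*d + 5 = 5 - d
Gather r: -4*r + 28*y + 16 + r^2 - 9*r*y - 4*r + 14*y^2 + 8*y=r^2 + r*(-9*y - 8) + 14*y^2 + 36*y + 16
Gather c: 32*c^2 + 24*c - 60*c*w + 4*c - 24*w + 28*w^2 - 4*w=32*c^2 + c*(28 - 60*w) + 28*w^2 - 28*w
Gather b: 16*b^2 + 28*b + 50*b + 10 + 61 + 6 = 16*b^2 + 78*b + 77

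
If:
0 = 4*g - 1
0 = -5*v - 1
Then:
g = 1/4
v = -1/5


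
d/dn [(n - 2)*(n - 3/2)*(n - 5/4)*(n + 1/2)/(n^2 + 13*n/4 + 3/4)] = (128*n^5 + 352*n^4 - 1576*n^3 + 432*n^2 + 720*n + 387)/(4*(16*n^4 + 104*n^3 + 193*n^2 + 78*n + 9))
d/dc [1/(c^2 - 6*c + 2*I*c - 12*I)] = 2*(-c + 3 - I)/(c^2 - 6*c + 2*I*c - 12*I)^2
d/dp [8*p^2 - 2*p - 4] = 16*p - 2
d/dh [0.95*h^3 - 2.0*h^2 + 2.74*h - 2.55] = 2.85*h^2 - 4.0*h + 2.74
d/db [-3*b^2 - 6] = -6*b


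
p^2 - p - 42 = (p - 7)*(p + 6)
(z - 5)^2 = z^2 - 10*z + 25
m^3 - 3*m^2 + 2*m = m*(m - 2)*(m - 1)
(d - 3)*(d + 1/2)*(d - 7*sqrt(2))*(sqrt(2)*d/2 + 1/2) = sqrt(2)*d^4/2 - 13*d^3/2 - 5*sqrt(2)*d^3/4 - 17*sqrt(2)*d^2/4 + 65*d^2/4 + 39*d/4 + 35*sqrt(2)*d/4 + 21*sqrt(2)/4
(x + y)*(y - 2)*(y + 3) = x*y^2 + x*y - 6*x + y^3 + y^2 - 6*y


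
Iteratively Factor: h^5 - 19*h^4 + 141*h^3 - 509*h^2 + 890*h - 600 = (h - 5)*(h^4 - 14*h^3 + 71*h^2 - 154*h + 120) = (h - 5)^2*(h^3 - 9*h^2 + 26*h - 24) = (h - 5)^2*(h - 3)*(h^2 - 6*h + 8) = (h - 5)^2*(h - 4)*(h - 3)*(h - 2)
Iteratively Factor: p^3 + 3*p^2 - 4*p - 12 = (p - 2)*(p^2 + 5*p + 6) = (p - 2)*(p + 2)*(p + 3)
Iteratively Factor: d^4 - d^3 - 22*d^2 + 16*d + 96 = (d + 2)*(d^3 - 3*d^2 - 16*d + 48) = (d + 2)*(d + 4)*(d^2 - 7*d + 12) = (d - 4)*(d + 2)*(d + 4)*(d - 3)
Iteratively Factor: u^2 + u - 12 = (u - 3)*(u + 4)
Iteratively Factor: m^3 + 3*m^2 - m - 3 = (m - 1)*(m^2 + 4*m + 3) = (m - 1)*(m + 1)*(m + 3)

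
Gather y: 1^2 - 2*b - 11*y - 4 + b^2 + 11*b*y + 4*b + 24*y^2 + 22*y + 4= b^2 + 2*b + 24*y^2 + y*(11*b + 11) + 1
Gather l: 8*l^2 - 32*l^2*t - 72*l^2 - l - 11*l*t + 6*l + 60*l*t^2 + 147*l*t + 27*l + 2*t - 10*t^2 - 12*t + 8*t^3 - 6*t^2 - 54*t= l^2*(-32*t - 64) + l*(60*t^2 + 136*t + 32) + 8*t^3 - 16*t^2 - 64*t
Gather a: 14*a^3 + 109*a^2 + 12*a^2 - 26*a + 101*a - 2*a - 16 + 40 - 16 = 14*a^3 + 121*a^2 + 73*a + 8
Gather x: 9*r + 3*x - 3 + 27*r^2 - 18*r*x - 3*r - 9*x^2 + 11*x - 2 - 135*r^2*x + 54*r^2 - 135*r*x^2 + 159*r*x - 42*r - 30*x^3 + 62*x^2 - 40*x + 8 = 81*r^2 - 36*r - 30*x^3 + x^2*(53 - 135*r) + x*(-135*r^2 + 141*r - 26) + 3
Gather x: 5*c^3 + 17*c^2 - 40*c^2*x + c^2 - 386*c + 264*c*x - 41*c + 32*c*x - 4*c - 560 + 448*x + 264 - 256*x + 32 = 5*c^3 + 18*c^2 - 431*c + x*(-40*c^2 + 296*c + 192) - 264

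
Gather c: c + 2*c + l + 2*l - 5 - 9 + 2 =3*c + 3*l - 12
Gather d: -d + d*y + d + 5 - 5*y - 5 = d*y - 5*y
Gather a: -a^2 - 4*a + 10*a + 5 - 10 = -a^2 + 6*a - 5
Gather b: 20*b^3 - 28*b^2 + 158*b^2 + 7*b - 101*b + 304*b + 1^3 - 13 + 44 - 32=20*b^3 + 130*b^2 + 210*b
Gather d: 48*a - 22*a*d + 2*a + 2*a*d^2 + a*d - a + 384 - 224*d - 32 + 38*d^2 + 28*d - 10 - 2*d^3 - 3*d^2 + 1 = 49*a - 2*d^3 + d^2*(2*a + 35) + d*(-21*a - 196) + 343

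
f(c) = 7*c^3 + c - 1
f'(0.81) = 14.78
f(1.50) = 24.12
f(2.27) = 83.15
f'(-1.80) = 69.04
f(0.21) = -0.73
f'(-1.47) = 46.38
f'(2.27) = 109.21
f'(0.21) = 1.93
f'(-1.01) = 22.42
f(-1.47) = -24.71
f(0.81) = 3.53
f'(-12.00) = 3025.00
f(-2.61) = -128.07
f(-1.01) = -9.22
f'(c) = 21*c^2 + 1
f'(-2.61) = 144.05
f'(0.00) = 1.00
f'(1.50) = 48.25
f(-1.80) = -43.62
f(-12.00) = -12109.00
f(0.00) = -1.00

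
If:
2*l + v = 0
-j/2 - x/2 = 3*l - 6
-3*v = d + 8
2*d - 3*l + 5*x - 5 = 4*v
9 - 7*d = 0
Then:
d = 9/7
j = 793/210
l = 65/42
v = -65/21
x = -223/210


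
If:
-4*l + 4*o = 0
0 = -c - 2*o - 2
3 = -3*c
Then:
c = -1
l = -1/2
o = -1/2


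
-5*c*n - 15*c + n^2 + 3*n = (-5*c + n)*(n + 3)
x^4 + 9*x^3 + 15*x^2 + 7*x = x*(x + 1)^2*(x + 7)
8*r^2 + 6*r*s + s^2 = (2*r + s)*(4*r + s)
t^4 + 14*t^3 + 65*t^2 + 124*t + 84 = (t + 2)^2*(t + 3)*(t + 7)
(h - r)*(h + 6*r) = h^2 + 5*h*r - 6*r^2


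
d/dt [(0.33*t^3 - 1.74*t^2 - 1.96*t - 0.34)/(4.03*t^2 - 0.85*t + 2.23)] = (1.3299*t^4 - 0.561*t^3 + 11.5855*t^2 - 5.02*t - 4.6598)/(16.2409*t^4 - 6.851*t^3 + 18.6963*t^2 - 3.791*t + 4.9729)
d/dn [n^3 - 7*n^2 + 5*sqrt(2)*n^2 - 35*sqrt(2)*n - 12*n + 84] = 3*n^2 - 14*n + 10*sqrt(2)*n - 35*sqrt(2) - 12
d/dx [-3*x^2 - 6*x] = -6*x - 6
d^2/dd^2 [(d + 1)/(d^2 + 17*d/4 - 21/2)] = 8*((d + 1)*(8*d + 17)^2 - 3*(4*d + 7)*(4*d^2 + 17*d - 42))/(4*d^2 + 17*d - 42)^3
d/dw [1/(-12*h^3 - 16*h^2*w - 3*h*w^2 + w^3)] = (16*h^2 + 6*h*w - 3*w^2)/(12*h^3 + 16*h^2*w + 3*h*w^2 - w^3)^2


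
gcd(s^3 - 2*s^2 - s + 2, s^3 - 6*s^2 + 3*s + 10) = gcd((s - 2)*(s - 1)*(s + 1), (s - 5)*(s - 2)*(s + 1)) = s^2 - s - 2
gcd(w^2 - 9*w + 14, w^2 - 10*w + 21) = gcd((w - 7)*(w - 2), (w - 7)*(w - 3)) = w - 7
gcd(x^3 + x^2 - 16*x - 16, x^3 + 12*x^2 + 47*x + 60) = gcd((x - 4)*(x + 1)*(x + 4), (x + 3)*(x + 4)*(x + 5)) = x + 4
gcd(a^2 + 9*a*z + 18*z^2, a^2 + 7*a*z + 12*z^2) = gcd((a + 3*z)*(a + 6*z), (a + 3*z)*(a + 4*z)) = a + 3*z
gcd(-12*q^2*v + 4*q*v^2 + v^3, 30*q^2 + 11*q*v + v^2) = 6*q + v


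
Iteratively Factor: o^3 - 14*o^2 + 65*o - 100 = (o - 5)*(o^2 - 9*o + 20) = (o - 5)*(o - 4)*(o - 5)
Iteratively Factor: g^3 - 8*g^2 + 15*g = (g - 3)*(g^2 - 5*g) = g*(g - 3)*(g - 5)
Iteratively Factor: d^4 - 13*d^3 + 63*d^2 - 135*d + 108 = (d - 4)*(d^3 - 9*d^2 + 27*d - 27) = (d - 4)*(d - 3)*(d^2 - 6*d + 9) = (d - 4)*(d - 3)^2*(d - 3)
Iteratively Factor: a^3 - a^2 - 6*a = (a - 3)*(a^2 + 2*a) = (a - 3)*(a + 2)*(a)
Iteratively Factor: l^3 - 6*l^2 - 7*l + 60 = (l + 3)*(l^2 - 9*l + 20) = (l - 5)*(l + 3)*(l - 4)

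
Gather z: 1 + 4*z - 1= 4*z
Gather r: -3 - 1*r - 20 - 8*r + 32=9 - 9*r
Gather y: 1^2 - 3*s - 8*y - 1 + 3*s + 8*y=0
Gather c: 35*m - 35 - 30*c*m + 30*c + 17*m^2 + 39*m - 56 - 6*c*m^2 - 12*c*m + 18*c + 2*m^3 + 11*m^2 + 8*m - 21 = c*(-6*m^2 - 42*m + 48) + 2*m^3 + 28*m^2 + 82*m - 112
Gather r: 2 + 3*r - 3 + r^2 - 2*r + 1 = r^2 + r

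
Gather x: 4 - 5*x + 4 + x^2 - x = x^2 - 6*x + 8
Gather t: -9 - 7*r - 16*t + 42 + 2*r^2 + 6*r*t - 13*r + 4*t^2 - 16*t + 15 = 2*r^2 - 20*r + 4*t^2 + t*(6*r - 32) + 48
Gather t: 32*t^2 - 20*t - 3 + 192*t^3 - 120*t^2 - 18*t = 192*t^3 - 88*t^2 - 38*t - 3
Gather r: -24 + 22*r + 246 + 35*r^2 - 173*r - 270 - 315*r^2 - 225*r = -280*r^2 - 376*r - 48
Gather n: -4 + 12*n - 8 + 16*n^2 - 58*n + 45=16*n^2 - 46*n + 33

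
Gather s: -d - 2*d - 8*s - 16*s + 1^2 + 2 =-3*d - 24*s + 3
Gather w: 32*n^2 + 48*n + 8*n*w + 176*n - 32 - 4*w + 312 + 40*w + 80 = 32*n^2 + 224*n + w*(8*n + 36) + 360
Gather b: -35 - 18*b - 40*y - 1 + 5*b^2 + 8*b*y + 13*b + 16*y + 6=5*b^2 + b*(8*y - 5) - 24*y - 30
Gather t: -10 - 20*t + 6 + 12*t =-8*t - 4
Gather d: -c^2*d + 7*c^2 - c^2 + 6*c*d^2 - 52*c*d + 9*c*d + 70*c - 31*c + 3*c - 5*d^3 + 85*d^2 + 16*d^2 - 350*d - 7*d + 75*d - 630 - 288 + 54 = 6*c^2 + 42*c - 5*d^3 + d^2*(6*c + 101) + d*(-c^2 - 43*c - 282) - 864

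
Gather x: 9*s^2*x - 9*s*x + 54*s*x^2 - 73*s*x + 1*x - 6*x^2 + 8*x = x^2*(54*s - 6) + x*(9*s^2 - 82*s + 9)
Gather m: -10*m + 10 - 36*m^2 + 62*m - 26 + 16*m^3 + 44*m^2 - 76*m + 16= 16*m^3 + 8*m^2 - 24*m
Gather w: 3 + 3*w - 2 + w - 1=4*w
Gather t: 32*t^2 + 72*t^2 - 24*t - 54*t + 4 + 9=104*t^2 - 78*t + 13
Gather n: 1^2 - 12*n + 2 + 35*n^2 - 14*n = 35*n^2 - 26*n + 3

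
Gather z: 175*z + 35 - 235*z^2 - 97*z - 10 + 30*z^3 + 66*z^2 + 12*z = 30*z^3 - 169*z^2 + 90*z + 25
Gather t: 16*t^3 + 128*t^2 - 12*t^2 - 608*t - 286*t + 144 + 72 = 16*t^3 + 116*t^2 - 894*t + 216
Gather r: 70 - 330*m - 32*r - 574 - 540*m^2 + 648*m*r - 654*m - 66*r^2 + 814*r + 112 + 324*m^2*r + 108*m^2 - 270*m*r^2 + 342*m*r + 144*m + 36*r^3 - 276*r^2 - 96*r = -432*m^2 - 840*m + 36*r^3 + r^2*(-270*m - 342) + r*(324*m^2 + 990*m + 686) - 392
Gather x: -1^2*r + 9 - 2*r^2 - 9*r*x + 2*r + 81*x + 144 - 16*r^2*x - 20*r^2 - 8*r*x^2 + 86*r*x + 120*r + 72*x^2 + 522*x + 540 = -22*r^2 + 121*r + x^2*(72 - 8*r) + x*(-16*r^2 + 77*r + 603) + 693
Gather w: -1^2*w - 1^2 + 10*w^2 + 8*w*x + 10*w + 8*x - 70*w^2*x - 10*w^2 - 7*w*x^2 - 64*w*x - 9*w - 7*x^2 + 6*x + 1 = -70*w^2*x + w*(-7*x^2 - 56*x) - 7*x^2 + 14*x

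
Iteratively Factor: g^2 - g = (g - 1)*(g)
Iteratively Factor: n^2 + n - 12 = (n + 4)*(n - 3)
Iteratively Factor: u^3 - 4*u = (u + 2)*(u^2 - 2*u) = u*(u + 2)*(u - 2)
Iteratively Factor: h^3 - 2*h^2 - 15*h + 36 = (h - 3)*(h^2 + h - 12) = (h - 3)*(h + 4)*(h - 3)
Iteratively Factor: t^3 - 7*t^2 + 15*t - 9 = (t - 1)*(t^2 - 6*t + 9) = (t - 3)*(t - 1)*(t - 3)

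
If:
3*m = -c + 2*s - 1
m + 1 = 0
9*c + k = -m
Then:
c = 2*s + 2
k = -18*s - 17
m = -1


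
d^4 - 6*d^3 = d^3*(d - 6)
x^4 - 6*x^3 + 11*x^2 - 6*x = x*(x - 3)*(x - 2)*(x - 1)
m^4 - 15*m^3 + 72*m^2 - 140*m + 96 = (m - 8)*(m - 3)*(m - 2)^2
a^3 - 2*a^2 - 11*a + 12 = (a - 4)*(a - 1)*(a + 3)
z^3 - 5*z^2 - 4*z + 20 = (z - 5)*(z - 2)*(z + 2)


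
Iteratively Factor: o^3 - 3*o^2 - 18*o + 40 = (o + 4)*(o^2 - 7*o + 10) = (o - 5)*(o + 4)*(o - 2)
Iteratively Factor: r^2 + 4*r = (r)*(r + 4)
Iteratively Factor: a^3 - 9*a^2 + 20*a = (a - 5)*(a^2 - 4*a) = a*(a - 5)*(a - 4)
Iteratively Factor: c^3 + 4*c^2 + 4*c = (c + 2)*(c^2 + 2*c) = (c + 2)^2*(c)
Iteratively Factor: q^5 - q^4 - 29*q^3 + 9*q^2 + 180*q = (q - 3)*(q^4 + 2*q^3 - 23*q^2 - 60*q) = (q - 3)*(q + 4)*(q^3 - 2*q^2 - 15*q) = (q - 3)*(q + 3)*(q + 4)*(q^2 - 5*q) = q*(q - 3)*(q + 3)*(q + 4)*(q - 5)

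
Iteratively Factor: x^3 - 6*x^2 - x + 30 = (x - 5)*(x^2 - x - 6) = (x - 5)*(x - 3)*(x + 2)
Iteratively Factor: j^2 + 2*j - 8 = (j - 2)*(j + 4)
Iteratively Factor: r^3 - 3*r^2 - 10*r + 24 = (r + 3)*(r^2 - 6*r + 8) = (r - 2)*(r + 3)*(r - 4)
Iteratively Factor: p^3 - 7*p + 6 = (p + 3)*(p^2 - 3*p + 2) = (p - 2)*(p + 3)*(p - 1)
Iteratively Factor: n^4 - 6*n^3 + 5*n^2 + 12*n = (n + 1)*(n^3 - 7*n^2 + 12*n) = (n - 4)*(n + 1)*(n^2 - 3*n) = n*(n - 4)*(n + 1)*(n - 3)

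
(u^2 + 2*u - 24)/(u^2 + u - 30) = (u - 4)/(u - 5)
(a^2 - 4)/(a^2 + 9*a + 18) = (a^2 - 4)/(a^2 + 9*a + 18)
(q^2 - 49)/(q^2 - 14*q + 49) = (q + 7)/(q - 7)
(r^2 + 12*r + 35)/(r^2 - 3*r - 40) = (r + 7)/(r - 8)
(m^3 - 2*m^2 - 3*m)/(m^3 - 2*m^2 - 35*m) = (-m^2 + 2*m + 3)/(-m^2 + 2*m + 35)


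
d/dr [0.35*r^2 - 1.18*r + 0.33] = 0.7*r - 1.18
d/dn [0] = 0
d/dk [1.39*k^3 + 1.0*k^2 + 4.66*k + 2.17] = 4.17*k^2 + 2.0*k + 4.66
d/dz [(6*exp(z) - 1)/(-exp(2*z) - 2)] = 2*(3*exp(2*z) - exp(z) - 6)*exp(z)/(exp(4*z) + 4*exp(2*z) + 4)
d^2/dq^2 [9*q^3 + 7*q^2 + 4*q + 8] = 54*q + 14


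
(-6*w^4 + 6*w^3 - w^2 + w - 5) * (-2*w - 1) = 12*w^5 - 6*w^4 - 4*w^3 - w^2 + 9*w + 5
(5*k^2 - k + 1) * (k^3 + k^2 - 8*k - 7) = 5*k^5 + 4*k^4 - 40*k^3 - 26*k^2 - k - 7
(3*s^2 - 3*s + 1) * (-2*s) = -6*s^3 + 6*s^2 - 2*s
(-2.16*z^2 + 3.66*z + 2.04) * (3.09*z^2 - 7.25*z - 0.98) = -6.6744*z^4 + 26.9694*z^3 - 18.1146*z^2 - 18.3768*z - 1.9992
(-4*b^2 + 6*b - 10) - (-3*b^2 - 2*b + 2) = -b^2 + 8*b - 12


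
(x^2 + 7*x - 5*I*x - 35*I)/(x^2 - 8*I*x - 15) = (x + 7)/(x - 3*I)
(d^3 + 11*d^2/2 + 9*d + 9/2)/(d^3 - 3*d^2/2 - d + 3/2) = (2*d^2 + 9*d + 9)/(2*d^2 - 5*d + 3)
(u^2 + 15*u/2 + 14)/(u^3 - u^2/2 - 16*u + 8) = (2*u + 7)/(2*u^2 - 9*u + 4)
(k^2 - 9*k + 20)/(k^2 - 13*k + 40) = (k - 4)/(k - 8)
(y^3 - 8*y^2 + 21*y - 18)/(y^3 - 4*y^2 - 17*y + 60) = (y^2 - 5*y + 6)/(y^2 - y - 20)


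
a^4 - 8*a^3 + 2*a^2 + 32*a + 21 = (a - 7)*(a - 3)*(a + 1)^2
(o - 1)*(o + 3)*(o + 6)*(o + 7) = o^4 + 15*o^3 + 65*o^2 + 45*o - 126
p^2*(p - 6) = p^3 - 6*p^2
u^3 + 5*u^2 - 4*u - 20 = (u - 2)*(u + 2)*(u + 5)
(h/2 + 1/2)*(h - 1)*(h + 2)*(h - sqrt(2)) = h^4/2 - sqrt(2)*h^3/2 + h^3 - sqrt(2)*h^2 - h^2/2 - h + sqrt(2)*h/2 + sqrt(2)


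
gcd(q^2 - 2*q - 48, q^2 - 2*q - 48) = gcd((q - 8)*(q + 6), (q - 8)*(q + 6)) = q^2 - 2*q - 48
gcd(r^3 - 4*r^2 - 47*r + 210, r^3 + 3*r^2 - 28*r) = r + 7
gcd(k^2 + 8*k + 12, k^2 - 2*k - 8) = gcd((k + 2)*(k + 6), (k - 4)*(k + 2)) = k + 2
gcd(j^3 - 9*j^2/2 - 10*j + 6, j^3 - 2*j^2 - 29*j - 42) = j + 2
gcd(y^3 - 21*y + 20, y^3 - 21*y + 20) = y^3 - 21*y + 20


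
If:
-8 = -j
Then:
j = 8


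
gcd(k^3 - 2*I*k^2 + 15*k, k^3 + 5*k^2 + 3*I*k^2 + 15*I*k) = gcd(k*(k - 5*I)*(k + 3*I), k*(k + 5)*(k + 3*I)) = k^2 + 3*I*k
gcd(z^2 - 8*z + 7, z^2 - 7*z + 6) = z - 1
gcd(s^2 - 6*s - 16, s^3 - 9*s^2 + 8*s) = s - 8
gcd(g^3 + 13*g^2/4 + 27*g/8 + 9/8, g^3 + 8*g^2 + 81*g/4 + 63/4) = g + 3/2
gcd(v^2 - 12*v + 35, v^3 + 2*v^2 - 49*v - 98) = v - 7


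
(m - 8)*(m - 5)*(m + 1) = m^3 - 12*m^2 + 27*m + 40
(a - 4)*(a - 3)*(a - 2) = a^3 - 9*a^2 + 26*a - 24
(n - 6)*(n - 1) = n^2 - 7*n + 6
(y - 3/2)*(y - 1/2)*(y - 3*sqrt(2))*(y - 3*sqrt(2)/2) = y^4 - 9*sqrt(2)*y^3/2 - 2*y^3 + 39*y^2/4 + 9*sqrt(2)*y^2 - 18*y - 27*sqrt(2)*y/8 + 27/4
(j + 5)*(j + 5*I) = j^2 + 5*j + 5*I*j + 25*I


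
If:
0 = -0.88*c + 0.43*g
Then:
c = 0.488636363636364*g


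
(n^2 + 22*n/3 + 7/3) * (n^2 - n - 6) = n^4 + 19*n^3/3 - 11*n^2 - 139*n/3 - 14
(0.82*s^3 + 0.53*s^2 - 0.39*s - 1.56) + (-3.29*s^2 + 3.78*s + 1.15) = 0.82*s^3 - 2.76*s^2 + 3.39*s - 0.41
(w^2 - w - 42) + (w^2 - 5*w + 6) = 2*w^2 - 6*w - 36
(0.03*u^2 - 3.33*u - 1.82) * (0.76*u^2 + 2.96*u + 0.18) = 0.0228*u^4 - 2.442*u^3 - 11.2346*u^2 - 5.9866*u - 0.3276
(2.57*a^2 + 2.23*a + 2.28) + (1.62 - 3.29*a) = 2.57*a^2 - 1.06*a + 3.9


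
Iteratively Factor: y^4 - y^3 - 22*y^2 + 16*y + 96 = (y - 3)*(y^3 + 2*y^2 - 16*y - 32) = (y - 3)*(y + 4)*(y^2 - 2*y - 8) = (y - 4)*(y - 3)*(y + 4)*(y + 2)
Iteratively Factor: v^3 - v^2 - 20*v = (v)*(v^2 - v - 20) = v*(v + 4)*(v - 5)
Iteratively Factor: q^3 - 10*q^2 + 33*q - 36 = (q - 3)*(q^2 - 7*q + 12) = (q - 4)*(q - 3)*(q - 3)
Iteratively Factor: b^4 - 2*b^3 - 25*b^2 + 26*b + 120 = (b - 3)*(b^3 + b^2 - 22*b - 40) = (b - 5)*(b - 3)*(b^2 + 6*b + 8) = (b - 5)*(b - 3)*(b + 2)*(b + 4)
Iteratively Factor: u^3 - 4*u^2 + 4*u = (u - 2)*(u^2 - 2*u) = u*(u - 2)*(u - 2)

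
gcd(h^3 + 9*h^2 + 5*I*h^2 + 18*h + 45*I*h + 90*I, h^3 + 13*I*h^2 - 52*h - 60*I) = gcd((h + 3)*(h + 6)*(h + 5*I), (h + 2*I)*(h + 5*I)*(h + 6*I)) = h + 5*I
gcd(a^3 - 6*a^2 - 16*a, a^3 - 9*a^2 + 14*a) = a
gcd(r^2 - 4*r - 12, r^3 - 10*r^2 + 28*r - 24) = r - 6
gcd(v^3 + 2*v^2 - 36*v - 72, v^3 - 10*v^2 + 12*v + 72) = v^2 - 4*v - 12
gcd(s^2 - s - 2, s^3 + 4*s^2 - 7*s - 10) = s^2 - s - 2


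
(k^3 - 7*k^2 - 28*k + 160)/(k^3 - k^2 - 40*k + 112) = (k^2 - 3*k - 40)/(k^2 + 3*k - 28)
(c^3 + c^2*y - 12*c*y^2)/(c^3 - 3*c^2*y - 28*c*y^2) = (-c + 3*y)/(-c + 7*y)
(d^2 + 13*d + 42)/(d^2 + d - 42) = (d + 6)/(d - 6)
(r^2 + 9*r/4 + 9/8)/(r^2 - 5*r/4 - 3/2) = (r + 3/2)/(r - 2)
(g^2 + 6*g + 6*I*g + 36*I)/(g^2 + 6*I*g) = (g + 6)/g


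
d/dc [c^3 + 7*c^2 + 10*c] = 3*c^2 + 14*c + 10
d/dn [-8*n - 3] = -8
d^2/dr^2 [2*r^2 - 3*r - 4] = 4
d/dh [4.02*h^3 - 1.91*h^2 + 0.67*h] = 12.06*h^2 - 3.82*h + 0.67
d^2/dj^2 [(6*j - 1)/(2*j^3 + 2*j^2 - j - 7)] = 2*((6*j - 1)*(6*j^2 + 4*j - 1)^2 + 2*(-18*j^2 - 12*j - (3*j + 1)*(6*j - 1) + 3)*(2*j^3 + 2*j^2 - j - 7))/(2*j^3 + 2*j^2 - j - 7)^3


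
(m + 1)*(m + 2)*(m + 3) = m^3 + 6*m^2 + 11*m + 6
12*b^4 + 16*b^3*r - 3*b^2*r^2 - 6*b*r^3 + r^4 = (-6*b + r)*(-2*b + r)*(b + r)^2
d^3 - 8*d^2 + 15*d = d*(d - 5)*(d - 3)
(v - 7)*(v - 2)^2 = v^3 - 11*v^2 + 32*v - 28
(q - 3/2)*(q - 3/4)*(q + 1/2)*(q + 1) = q^4 - 3*q^3/4 - 7*q^2/4 + 9*q/16 + 9/16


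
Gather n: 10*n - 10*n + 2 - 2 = 0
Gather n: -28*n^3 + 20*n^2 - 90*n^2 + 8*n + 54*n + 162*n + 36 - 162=-28*n^3 - 70*n^2 + 224*n - 126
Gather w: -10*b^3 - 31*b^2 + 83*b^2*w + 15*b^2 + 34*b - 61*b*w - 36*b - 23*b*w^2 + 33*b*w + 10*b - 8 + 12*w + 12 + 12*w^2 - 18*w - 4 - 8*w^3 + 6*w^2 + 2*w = -10*b^3 - 16*b^2 + 8*b - 8*w^3 + w^2*(18 - 23*b) + w*(83*b^2 - 28*b - 4)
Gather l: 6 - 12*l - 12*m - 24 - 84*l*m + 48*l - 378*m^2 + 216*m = l*(36 - 84*m) - 378*m^2 + 204*m - 18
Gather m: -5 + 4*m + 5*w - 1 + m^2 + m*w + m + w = m^2 + m*(w + 5) + 6*w - 6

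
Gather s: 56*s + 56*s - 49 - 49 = 112*s - 98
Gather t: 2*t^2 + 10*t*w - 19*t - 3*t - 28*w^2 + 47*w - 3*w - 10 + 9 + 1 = 2*t^2 + t*(10*w - 22) - 28*w^2 + 44*w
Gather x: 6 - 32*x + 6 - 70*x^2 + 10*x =-70*x^2 - 22*x + 12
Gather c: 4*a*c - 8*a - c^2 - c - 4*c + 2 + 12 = -8*a - c^2 + c*(4*a - 5) + 14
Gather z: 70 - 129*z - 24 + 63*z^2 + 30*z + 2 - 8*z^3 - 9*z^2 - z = -8*z^3 + 54*z^2 - 100*z + 48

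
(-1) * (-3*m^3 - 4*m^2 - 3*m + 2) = 3*m^3 + 4*m^2 + 3*m - 2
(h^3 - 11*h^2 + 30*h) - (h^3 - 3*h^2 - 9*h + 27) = -8*h^2 + 39*h - 27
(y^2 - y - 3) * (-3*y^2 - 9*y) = -3*y^4 - 6*y^3 + 18*y^2 + 27*y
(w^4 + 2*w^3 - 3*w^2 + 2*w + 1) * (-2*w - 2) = -2*w^5 - 6*w^4 + 2*w^3 + 2*w^2 - 6*w - 2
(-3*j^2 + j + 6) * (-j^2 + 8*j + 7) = 3*j^4 - 25*j^3 - 19*j^2 + 55*j + 42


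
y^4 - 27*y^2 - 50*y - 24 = (y - 6)*(y + 1)^2*(y + 4)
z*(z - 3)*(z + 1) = z^3 - 2*z^2 - 3*z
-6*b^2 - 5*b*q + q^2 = (-6*b + q)*(b + q)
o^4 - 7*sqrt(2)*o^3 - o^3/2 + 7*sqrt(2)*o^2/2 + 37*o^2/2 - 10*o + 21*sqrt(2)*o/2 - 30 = (o - 3/2)*(o + 1)*(o - 5*sqrt(2))*(o - 2*sqrt(2))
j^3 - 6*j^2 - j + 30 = (j - 5)*(j - 3)*(j + 2)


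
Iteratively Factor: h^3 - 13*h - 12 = (h - 4)*(h^2 + 4*h + 3) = (h - 4)*(h + 3)*(h + 1)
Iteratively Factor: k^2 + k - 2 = (k + 2)*(k - 1)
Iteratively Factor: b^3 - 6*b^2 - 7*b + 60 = (b - 5)*(b^2 - b - 12) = (b - 5)*(b - 4)*(b + 3)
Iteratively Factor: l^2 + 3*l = (l + 3)*(l)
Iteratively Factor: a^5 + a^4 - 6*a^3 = (a + 3)*(a^4 - 2*a^3) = (a - 2)*(a + 3)*(a^3) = a*(a - 2)*(a + 3)*(a^2) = a^2*(a - 2)*(a + 3)*(a)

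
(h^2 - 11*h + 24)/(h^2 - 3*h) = (h - 8)/h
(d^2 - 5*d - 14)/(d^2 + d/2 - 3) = 2*(d - 7)/(2*d - 3)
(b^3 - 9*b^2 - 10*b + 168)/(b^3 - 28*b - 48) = (b - 7)/(b + 2)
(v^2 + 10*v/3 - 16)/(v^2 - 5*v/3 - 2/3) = (-3*v^2 - 10*v + 48)/(-3*v^2 + 5*v + 2)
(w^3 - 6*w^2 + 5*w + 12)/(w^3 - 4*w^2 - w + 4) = (w - 3)/(w - 1)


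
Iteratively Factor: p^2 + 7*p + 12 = (p + 4)*(p + 3)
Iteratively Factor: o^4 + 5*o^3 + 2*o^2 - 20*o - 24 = (o + 2)*(o^3 + 3*o^2 - 4*o - 12) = (o - 2)*(o + 2)*(o^2 + 5*o + 6) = (o - 2)*(o + 2)^2*(o + 3)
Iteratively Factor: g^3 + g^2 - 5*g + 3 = (g - 1)*(g^2 + 2*g - 3) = (g - 1)*(g + 3)*(g - 1)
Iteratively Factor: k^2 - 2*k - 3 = (k - 3)*(k + 1)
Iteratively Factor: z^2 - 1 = (z - 1)*(z + 1)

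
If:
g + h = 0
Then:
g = -h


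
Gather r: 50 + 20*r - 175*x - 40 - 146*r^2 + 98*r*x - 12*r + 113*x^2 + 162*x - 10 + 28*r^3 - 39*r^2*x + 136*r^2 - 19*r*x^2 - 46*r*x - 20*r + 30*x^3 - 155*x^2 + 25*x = 28*r^3 + r^2*(-39*x - 10) + r*(-19*x^2 + 52*x - 12) + 30*x^3 - 42*x^2 + 12*x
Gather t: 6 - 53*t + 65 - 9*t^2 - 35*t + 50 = -9*t^2 - 88*t + 121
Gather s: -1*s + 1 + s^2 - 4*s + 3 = s^2 - 5*s + 4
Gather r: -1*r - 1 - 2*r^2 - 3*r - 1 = -2*r^2 - 4*r - 2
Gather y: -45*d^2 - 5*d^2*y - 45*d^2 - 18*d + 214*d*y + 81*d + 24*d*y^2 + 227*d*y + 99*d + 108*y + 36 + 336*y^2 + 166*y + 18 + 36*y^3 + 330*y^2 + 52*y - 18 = -90*d^2 + 162*d + 36*y^3 + y^2*(24*d + 666) + y*(-5*d^2 + 441*d + 326) + 36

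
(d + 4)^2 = d^2 + 8*d + 16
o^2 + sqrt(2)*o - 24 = (o - 3*sqrt(2))*(o + 4*sqrt(2))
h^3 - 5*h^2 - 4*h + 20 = (h - 5)*(h - 2)*(h + 2)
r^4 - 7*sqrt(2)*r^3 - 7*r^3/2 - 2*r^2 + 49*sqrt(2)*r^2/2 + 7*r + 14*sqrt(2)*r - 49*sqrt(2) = (r - 7/2)*(r - 7*sqrt(2))*(r - sqrt(2))*(r + sqrt(2))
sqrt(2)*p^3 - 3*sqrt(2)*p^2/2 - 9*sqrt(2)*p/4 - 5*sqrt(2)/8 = (p - 5/2)*(p + 1/2)*(sqrt(2)*p + sqrt(2)/2)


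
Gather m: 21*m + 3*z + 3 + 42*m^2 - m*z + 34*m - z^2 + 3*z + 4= 42*m^2 + m*(55 - z) - z^2 + 6*z + 7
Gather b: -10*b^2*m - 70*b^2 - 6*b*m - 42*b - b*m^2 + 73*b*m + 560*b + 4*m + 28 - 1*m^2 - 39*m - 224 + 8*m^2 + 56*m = b^2*(-10*m - 70) + b*(-m^2 + 67*m + 518) + 7*m^2 + 21*m - 196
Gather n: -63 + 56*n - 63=56*n - 126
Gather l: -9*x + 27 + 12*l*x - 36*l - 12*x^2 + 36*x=l*(12*x - 36) - 12*x^2 + 27*x + 27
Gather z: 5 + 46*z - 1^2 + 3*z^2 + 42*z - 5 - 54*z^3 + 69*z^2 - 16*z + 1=-54*z^3 + 72*z^2 + 72*z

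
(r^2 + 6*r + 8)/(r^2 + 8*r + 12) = (r + 4)/(r + 6)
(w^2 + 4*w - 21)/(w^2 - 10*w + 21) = (w + 7)/(w - 7)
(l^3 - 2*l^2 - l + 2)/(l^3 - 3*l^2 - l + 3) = (l - 2)/(l - 3)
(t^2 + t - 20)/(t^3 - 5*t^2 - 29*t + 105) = (t - 4)/(t^2 - 10*t + 21)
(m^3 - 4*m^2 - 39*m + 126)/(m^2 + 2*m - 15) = (m^2 - m - 42)/(m + 5)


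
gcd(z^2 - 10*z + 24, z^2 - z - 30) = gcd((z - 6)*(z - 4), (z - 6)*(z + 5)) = z - 6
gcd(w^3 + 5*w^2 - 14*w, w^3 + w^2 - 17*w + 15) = 1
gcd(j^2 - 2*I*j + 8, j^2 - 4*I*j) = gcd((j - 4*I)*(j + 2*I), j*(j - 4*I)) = j - 4*I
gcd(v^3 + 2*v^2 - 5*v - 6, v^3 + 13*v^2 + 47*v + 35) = v + 1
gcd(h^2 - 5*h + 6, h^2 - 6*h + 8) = h - 2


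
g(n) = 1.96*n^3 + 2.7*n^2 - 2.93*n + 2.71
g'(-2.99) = 33.49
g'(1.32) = 14.44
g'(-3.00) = 33.79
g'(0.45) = 0.69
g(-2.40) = -1.80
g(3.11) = 78.67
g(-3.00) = -17.12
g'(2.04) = 32.56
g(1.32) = 8.05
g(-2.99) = -16.78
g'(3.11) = 70.74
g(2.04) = 24.61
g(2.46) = 41.02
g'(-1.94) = 8.72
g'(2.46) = 45.94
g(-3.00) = -17.12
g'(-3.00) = 33.79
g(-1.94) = 4.25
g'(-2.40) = 17.98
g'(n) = 5.88*n^2 + 5.4*n - 2.93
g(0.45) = 2.12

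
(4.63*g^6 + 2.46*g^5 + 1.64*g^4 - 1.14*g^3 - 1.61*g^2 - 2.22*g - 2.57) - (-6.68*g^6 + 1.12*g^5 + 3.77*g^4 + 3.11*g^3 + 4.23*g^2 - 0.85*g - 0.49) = 11.31*g^6 + 1.34*g^5 - 2.13*g^4 - 4.25*g^3 - 5.84*g^2 - 1.37*g - 2.08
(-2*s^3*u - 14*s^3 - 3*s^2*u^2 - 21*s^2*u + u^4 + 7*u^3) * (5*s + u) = -10*s^4*u - 70*s^4 - 17*s^3*u^2 - 119*s^3*u - 3*s^2*u^3 - 21*s^2*u^2 + 5*s*u^4 + 35*s*u^3 + u^5 + 7*u^4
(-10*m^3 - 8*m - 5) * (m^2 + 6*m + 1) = -10*m^5 - 60*m^4 - 18*m^3 - 53*m^2 - 38*m - 5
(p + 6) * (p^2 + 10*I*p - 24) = p^3 + 6*p^2 + 10*I*p^2 - 24*p + 60*I*p - 144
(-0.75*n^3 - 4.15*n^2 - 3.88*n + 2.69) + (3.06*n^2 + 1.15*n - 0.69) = -0.75*n^3 - 1.09*n^2 - 2.73*n + 2.0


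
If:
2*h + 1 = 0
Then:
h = -1/2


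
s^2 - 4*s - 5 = (s - 5)*(s + 1)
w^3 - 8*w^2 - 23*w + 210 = (w - 7)*(w - 6)*(w + 5)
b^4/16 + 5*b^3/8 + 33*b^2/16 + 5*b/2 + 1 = (b/4 + 1)^2*(b + 1)^2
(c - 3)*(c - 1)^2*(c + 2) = c^4 - 3*c^3 - 3*c^2 + 11*c - 6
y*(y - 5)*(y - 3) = y^3 - 8*y^2 + 15*y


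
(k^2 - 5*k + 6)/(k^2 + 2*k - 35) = (k^2 - 5*k + 6)/(k^2 + 2*k - 35)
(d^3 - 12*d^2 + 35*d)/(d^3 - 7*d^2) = (d - 5)/d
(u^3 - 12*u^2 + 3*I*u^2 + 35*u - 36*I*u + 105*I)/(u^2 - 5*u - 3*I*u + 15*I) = (u^2 + u*(-7 + 3*I) - 21*I)/(u - 3*I)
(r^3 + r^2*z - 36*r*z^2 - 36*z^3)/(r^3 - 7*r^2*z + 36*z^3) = (-r^2 - 7*r*z - 6*z^2)/(-r^2 + r*z + 6*z^2)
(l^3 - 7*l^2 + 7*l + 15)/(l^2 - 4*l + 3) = (l^2 - 4*l - 5)/(l - 1)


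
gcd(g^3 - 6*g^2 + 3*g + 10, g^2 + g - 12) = 1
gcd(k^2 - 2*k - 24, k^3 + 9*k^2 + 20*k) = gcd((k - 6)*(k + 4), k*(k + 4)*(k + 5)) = k + 4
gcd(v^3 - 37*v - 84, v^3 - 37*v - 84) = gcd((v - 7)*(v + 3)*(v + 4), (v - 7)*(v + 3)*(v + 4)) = v^3 - 37*v - 84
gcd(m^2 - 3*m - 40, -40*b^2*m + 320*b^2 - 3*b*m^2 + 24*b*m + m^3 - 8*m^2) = m - 8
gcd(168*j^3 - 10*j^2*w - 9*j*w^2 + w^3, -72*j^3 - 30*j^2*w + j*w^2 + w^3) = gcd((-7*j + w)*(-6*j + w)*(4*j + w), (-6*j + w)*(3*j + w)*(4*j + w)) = -24*j^2 - 2*j*w + w^2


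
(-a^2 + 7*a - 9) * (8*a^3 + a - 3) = -8*a^5 + 56*a^4 - 73*a^3 + 10*a^2 - 30*a + 27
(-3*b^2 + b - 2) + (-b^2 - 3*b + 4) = -4*b^2 - 2*b + 2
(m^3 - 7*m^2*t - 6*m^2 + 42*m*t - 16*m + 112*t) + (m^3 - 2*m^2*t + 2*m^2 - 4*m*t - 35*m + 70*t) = 2*m^3 - 9*m^2*t - 4*m^2 + 38*m*t - 51*m + 182*t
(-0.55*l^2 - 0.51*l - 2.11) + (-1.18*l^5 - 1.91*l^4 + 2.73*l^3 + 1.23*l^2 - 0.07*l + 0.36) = -1.18*l^5 - 1.91*l^4 + 2.73*l^3 + 0.68*l^2 - 0.58*l - 1.75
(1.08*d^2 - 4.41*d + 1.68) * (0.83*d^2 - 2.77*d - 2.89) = 0.8964*d^4 - 6.6519*d^3 + 10.4889*d^2 + 8.0913*d - 4.8552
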